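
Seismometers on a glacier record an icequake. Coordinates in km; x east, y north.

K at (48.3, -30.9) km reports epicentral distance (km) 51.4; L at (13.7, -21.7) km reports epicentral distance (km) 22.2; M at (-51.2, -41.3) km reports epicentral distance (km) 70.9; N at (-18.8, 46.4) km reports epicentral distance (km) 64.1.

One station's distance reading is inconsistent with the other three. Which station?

Solve using three stations at a time. Using K, L, M (subtract circle equations pairwise → linear system) gives (x, y) ≈ (6.8, -0.5).
Distances from that point to each station vs reported:
  K: calculated 51.5 vs reported 51.4 → residual 0.1 km
  L: calculated 22.3 vs reported 22.2 → residual 0.1 km
  M: calculated 70.9 vs reported 70.9 → residual 0.0 km
  N: calculated 53.4 vs reported 64.1 → residual 10.7 km
K, L, M are mutually consistent (residuals ≈ 0); N is off by 10.7 km.

N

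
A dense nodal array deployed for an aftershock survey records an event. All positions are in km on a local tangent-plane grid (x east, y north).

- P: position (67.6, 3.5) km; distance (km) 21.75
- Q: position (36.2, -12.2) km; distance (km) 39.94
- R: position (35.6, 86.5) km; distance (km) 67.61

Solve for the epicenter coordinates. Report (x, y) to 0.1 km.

56.5 km east, 22.2 km north

Circle about each station: (x − 67.6)² + (y − 3.5)² = 21.75²; (x − 36.2)² + (y + 12.2)² = 39.94²; (x − 35.6)² + (y − 86.5)² = 67.61².
Subtracting pairs of circle equations eliminates x²+y² and gives linear equations (the radical axes):
-62.8 x − 31.4 y = -4244.87
-64.0 x + 166.0 y = 69.55
Solving the 2×2 system: x ≈ 56.5, y ≈ 22.2 km.
Check against P (with the unrounded x, y): √((x − 67.6)²+(y − 3.5)²) = 21.75 ≈ 21.75 km. ✓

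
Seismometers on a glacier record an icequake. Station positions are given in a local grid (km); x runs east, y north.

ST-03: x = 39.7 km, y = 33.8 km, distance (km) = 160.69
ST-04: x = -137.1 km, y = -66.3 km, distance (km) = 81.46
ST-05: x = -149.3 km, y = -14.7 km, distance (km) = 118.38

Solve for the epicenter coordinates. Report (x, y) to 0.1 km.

x ≈ -59.9 km, y ≈ -92.3 km

Circle about each station: (x − 39.7)² + (y − 33.8)² = 160.69²; (x + 137.1)² + (y + 66.3)² = 81.46²; (x + 149.3)² + (y + 14.7)² = 118.38².
Subtracting the ST-03 equation from the ST-04 and ST-05 equations removes the quadratic terms:
-353.6 x − 200.2 y = 39659.11
-378.0 x − 97.0 y = 31595.50
Solving the 2×2 system: x ≈ -59.9, y ≈ -92.3 km.
Check against ST-03 (with the unrounded x, y): √((x − 39.7)²+(y − 33.8)²) = 160.69 ≈ 160.69 km. ✓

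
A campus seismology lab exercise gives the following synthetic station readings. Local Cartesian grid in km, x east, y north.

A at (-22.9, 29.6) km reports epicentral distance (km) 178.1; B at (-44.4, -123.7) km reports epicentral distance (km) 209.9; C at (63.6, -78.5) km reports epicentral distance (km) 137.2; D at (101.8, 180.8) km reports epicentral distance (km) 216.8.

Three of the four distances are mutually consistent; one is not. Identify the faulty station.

Solve using three stations at a time. Using A, B, D (subtract circle equations pairwise → linear system) gives (x, y) ≈ (144.2, -31.8).
Distances from that point to each station vs reported:
  A: calculated 178.0 vs reported 178.1 → residual 0.1 km
  B: calculated 209.8 vs reported 209.9 → residual 0.1 km
  C: calculated 93.2 vs reported 137.2 → residual 44.0 km
  D: calculated 216.7 vs reported 216.8 → residual 0.1 km
A, B, D are mutually consistent (residuals ≈ 0); C is off by 44.0 km.

C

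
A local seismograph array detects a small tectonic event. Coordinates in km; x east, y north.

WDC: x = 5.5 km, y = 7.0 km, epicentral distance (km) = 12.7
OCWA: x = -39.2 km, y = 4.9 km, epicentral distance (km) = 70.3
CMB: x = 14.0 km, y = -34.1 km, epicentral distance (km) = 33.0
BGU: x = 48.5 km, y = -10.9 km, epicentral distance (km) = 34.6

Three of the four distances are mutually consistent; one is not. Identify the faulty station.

Solve using three stations at a time. Using WDC, CMB, BGU (subtract circle equations pairwise → linear system) gives (x, y) ≈ (15.3, -1.1).
Distances from that point to each station vs reported:
  WDC: calculated 12.7 vs reported 12.7 → residual 0.0 km
  OCWA: calculated 54.8 vs reported 70.3 → residual 15.5 km
  CMB: calculated 33.0 vs reported 33.0 → residual 0.0 km
  BGU: calculated 34.6 vs reported 34.6 → residual 0.0 km
WDC, CMB, BGU are mutually consistent (residuals ≈ 0); OCWA is off by 15.5 km.

OCWA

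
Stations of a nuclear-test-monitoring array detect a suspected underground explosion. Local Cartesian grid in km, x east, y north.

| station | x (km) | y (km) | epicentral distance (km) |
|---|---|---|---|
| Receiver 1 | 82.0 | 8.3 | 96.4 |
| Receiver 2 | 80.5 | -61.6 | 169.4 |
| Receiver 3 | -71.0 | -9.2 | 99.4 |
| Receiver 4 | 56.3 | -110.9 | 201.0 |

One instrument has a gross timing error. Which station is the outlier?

Solve using three stations at a time. Using Receiver 2, Receiver 3, Receiver 4 (subtract circle equations pairwise → linear system) gives (x, y) ≈ (-19.0, 75.4).
Distances from that point to each station vs reported:
  Receiver 1: calculated 121.3 vs reported 96.4 → residual 24.9 km
  Receiver 2: calculated 169.3 vs reported 169.4 → residual 0.1 km
  Receiver 3: calculated 99.3 vs reported 99.4 → residual 0.1 km
  Receiver 4: calculated 200.9 vs reported 201.0 → residual 0.1 km
Receiver 2, Receiver 3, Receiver 4 are mutually consistent (residuals ≈ 0); Receiver 1 is off by 24.9 km.

Receiver 1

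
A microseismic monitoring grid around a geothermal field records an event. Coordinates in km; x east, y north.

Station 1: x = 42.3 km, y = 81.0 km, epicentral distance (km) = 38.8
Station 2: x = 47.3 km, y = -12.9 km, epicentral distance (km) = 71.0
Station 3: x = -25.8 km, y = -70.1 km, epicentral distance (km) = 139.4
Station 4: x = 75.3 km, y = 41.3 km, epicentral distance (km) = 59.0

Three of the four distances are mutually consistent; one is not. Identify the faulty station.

Station 3

Solve using three stations at a time. Using Station 1, Station 2, Station 4 (subtract circle equations pairwise → linear system) gives (x, y) ≈ (17.1, 51.4).
Distances from that point to each station vs reported:
  Station 1: calculated 38.8 vs reported 38.8 → residual 0.0 km
  Station 2: calculated 71.0 vs reported 71.0 → residual 0.0 km
  Station 3: calculated 128.9 vs reported 139.4 → residual 10.5 km
  Station 4: calculated 59.0 vs reported 59.0 → residual 0.0 km
Station 1, Station 2, Station 4 are mutually consistent (residuals ≈ 0); Station 3 is off by 10.5 km.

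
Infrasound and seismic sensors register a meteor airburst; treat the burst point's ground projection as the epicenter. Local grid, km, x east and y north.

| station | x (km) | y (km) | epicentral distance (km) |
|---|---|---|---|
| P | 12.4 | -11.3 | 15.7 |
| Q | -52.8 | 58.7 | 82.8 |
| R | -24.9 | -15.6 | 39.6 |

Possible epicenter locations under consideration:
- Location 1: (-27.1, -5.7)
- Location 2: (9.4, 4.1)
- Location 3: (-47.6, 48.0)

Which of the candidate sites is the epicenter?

For each candidate, compare |candidate − station| to the reported distance:
Location 1: residuals P 24.2, Q 13.5, R 29.5 → max 29.5 km
Location 2: residuals P 0.0, Q 0.0, R 0.0 → max 0.0 km
Location 3: residuals P 68.7, Q 70.9, R 27.9 → max 70.9 km
Only Location 2 has all residuals ≈ 0.

Location 2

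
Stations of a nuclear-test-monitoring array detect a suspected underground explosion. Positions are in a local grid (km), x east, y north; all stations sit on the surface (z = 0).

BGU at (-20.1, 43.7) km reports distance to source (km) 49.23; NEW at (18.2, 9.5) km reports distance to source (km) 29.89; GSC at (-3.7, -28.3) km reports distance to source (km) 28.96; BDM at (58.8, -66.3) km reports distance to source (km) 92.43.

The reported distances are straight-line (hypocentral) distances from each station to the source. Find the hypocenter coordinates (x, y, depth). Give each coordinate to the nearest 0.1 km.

Each station gives a sphere (x−x_i)² + (y−y_i)² + z² = d_i² (stations at z=0).
Subtracting the BGU sphere from NEW and GSC: z² cancels, leaving linear equations in x and y:
76.6 x − 68.4 y = -362.03
32.8 x − 144.0 y = 85.79
Solving: x ≈ -6.601, y ≈ -2.099 km (keep extra digits for the depth step; rounded: -6.6, -2.1).
Then from the BGU sphere: z² = 49.23² − (x + 20.1)² − (y − 43.7)² with x = -6.601, y = -2.099, so z ≈ 11.993 ≈ 12.0 km.
Check against BDM (with the unrounded solution): distance 92.43 ≈ 92.43 km. ✓

x ≈ -6.6 km, y ≈ -2.1 km, depth ≈ 12.0 km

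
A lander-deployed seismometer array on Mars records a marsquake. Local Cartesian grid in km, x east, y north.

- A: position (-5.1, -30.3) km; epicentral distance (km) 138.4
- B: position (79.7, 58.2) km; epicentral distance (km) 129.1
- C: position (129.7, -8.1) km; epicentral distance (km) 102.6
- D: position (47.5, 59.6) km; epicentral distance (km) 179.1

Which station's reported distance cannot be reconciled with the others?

Solve using three stations at a time. Using A, C, D (subtract circle equations pairwise → linear system) gives (x, y) ≈ (109.0, -108.6).
Distances from that point to each station vs reported:
  A: calculated 138.4 vs reported 138.4 → residual 0.0 km
  B: calculated 169.4 vs reported 129.1 → residual 40.3 km
  C: calculated 102.6 vs reported 102.6 → residual 0.0 km
  D: calculated 179.1 vs reported 179.1 → residual 0.0 km
A, C, D are mutually consistent (residuals ≈ 0); B is off by 40.3 km.

B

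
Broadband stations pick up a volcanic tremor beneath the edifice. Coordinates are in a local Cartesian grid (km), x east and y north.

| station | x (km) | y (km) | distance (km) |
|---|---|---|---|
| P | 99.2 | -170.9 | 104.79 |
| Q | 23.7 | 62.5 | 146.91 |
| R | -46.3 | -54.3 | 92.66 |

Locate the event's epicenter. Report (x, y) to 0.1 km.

Circle about each station: (x − 99.2)² + (y + 170.9)² = 104.79²; (x − 23.7)² + (y − 62.5)² = 146.91²; (x + 46.3)² + (y + 54.3)² = 92.66².
Subtracting pairs of circle equations eliminates x²+y² and gives linear equations (the radical axes):
-151.0 x + 466.8 y = -45181.11
-291.0 x + 233.2 y = -31560.20
Solving the 2×2 system: x ≈ 41.7, y ≈ -83.3 km.

(41.7, -83.3)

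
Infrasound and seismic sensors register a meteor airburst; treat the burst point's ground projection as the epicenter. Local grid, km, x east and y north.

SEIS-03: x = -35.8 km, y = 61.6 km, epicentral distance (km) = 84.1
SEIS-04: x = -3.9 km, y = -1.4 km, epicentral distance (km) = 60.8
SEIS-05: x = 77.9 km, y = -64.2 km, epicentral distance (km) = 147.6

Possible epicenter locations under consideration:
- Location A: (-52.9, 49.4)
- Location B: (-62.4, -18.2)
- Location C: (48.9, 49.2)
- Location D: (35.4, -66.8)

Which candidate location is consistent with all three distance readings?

Location B

For each candidate, compare |candidate − station| to the reported distance:
Location A: residuals SEIS-03 63.1, SEIS-04 9.8, SEIS-05 25.6 → max 63.1 km
Location B: residuals SEIS-03 0.0, SEIS-04 0.1, SEIS-05 0.0 → max 0.1 km
Location C: residuals SEIS-03 1.5, SEIS-04 12.3, SEIS-05 30.6 → max 30.6 km
Location D: residuals SEIS-03 62.7, SEIS-04 15.5, SEIS-05 105.0 → max 105.0 km
Only Location B has all residuals ≈ 0.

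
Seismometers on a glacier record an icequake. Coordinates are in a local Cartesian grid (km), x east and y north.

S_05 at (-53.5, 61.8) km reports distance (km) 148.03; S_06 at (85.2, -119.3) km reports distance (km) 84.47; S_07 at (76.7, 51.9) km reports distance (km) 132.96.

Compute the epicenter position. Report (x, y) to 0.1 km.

Circle about each station: (x + 53.5)² + (y − 61.8)² = 148.03²; (x − 85.2)² + (y + 119.3)² = 84.47²; (x − 76.7)² + (y − 51.9)² = 132.96².
Subtracting pairs of circle equations eliminates x²+y² and gives linear equations (the radical axes):
277.4 x − 362.2 y = 29587.74
260.4 x − 19.8 y = 6129.53
Solving the 2×2 system: x ≈ 18.4, y ≈ -67.6 km.

x ≈ 18.4 km, y ≈ -67.6 km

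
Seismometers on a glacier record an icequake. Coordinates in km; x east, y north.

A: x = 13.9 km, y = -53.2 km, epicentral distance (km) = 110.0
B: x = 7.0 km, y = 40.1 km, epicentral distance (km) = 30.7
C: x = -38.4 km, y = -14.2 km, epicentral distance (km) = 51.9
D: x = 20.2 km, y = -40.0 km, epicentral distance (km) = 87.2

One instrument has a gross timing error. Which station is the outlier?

A

Solve using three stations at a time. Using B, C, D (subtract circle equations pairwise → linear system) gives (x, y) ≈ (-23.4, 35.5).
Distances from that point to each station vs reported:
  A: calculated 96.3 vs reported 110.0 → residual 13.7 km
  B: calculated 30.8 vs reported 30.7 → residual 0.1 km
  C: calculated 51.9 vs reported 51.9 → residual 0.0 km
  D: calculated 87.2 vs reported 87.2 → residual 0.0 km
B, C, D are mutually consistent (residuals ≈ 0); A is off by 13.7 km.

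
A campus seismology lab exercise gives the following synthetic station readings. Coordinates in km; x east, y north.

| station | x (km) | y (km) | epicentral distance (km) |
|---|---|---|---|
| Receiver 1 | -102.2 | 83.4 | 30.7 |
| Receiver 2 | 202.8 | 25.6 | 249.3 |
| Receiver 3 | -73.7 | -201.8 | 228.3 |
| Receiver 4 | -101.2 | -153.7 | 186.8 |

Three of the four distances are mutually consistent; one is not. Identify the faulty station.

Solve using three stations at a time. Using Receiver 2, Receiver 3, Receiver 4 (subtract circle equations pairwise → linear system) gives (x, y) ≈ (-46.4, 24.8).
Distances from that point to each station vs reported:
  Receiver 1: calculated 80.9 vs reported 30.7 → residual 50.2 km
  Receiver 2: calculated 249.2 vs reported 249.3 → residual 0.1 km
  Receiver 3: calculated 228.2 vs reported 228.3 → residual 0.1 km
  Receiver 4: calculated 186.7 vs reported 186.8 → residual 0.1 km
Receiver 2, Receiver 3, Receiver 4 are mutually consistent (residuals ≈ 0); Receiver 1 is off by 50.2 km.

Receiver 1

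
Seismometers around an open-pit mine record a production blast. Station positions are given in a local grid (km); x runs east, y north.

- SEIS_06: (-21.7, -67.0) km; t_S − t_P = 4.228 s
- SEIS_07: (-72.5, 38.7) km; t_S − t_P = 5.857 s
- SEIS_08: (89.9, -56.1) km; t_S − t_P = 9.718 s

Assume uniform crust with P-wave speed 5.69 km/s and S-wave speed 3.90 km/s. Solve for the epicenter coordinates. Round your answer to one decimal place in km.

x ≈ -23.2 km, y ≈ -14.6 km

Distance from S−P lag: d = Δt · v_P v_S / (v_P − v_S) = Δt · (5.69·3.90)/(5.69−3.90) ≈ 12.3972·Δt.
So d_SEIS_06 = 52.42, d_SEIS_07 = 72.61, d_SEIS_08 = 120.48 km.
Circle about each station: (x + 21.7)² + (y + 67.0)² = 52.42²; (x + 72.5)² + (y − 38.7)² = 72.61²; (x − 89.9)² + (y + 56.1)² = 120.48².
Subtracting the SEIS_06 equation from the SEIS_07 and SEIS_08 equations removes the quadratic terms:
-101.6 x + 211.4 y = -730.31
223.2 x + 21.8 y = -5498.24
Solving the 2×2 system: x ≈ -23.2, y ≈ -14.6 km.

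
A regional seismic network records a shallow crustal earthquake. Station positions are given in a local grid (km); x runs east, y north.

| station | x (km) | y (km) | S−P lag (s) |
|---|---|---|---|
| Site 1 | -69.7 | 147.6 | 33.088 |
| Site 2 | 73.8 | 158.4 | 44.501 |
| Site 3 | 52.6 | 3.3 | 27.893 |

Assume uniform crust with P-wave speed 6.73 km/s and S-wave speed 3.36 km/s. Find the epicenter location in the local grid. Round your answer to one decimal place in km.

x ≈ -120.2 km, y ≈ -68.6 km

Distance from S−P lag: d = Δt · v_P v_S / (v_P − v_S) = Δt · (6.73·3.36)/(6.73−3.36) ≈ 6.7100·Δt.
So d_Site 1 = 222.02, d_Site 2 = 298.60, d_Site 3 = 187.16 km.
Circle about each station: (x + 69.7)² + (y − 147.6)² = 222.02²; (x − 73.8)² + (y − 158.4)² = 298.60²; (x − 52.6)² + (y − 3.3)² = 187.16².
Subtracting the Site 1 equation from the Site 2 and Site 3 equations removes the quadratic terms:
287.0 x + 21.6 y = -35975.93
244.6 x − 288.6 y = -9602.19
Solving the 2×2 system: x ≈ -120.2, y ≈ -68.6 km.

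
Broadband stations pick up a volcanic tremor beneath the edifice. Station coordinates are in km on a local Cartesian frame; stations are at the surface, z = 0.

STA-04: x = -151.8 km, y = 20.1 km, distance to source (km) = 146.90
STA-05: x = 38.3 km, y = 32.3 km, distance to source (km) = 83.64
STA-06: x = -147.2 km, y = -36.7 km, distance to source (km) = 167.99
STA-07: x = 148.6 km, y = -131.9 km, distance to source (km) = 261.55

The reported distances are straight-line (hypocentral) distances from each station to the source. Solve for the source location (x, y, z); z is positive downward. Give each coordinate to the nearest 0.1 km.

Each station gives a sphere (x−x_i)² + (y−y_i)² + z² = d_i² (stations at z=0).
Subtracting the STA-04 sphere from STA-05 and STA-06: z² cancels, leaving linear equations in x and y:
380.2 x + 24.4 y = -6353.11
9.2 x − 113.6 y = -7073.55
Solving: x ≈ -20.599, y ≈ 60.599 km (keep extra digits for the depth step; rounded: -20.6, 60.6).
Then from the STA-04 sphere: z² = 146.90² − (x + 151.8)² − (y − 20.1)² with x = -20.599, y = 60.599, so z ≈ 52.209 ≈ 52.2 km.

x ≈ -20.6 km, y ≈ 60.6 km, depth ≈ 52.2 km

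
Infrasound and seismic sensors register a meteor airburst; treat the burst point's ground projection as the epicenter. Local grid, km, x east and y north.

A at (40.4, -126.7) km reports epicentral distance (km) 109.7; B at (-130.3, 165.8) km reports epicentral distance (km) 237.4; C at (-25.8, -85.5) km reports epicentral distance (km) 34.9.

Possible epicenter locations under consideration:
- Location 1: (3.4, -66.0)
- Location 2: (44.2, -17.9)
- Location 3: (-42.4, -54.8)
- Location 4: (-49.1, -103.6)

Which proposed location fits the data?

Location 3

For each candidate, compare |candidate − station| to the reported distance:
Location 1: residuals A 38.6, B 30.2, C 0.2 → max 38.6 km
Location 2: residuals A 0.8, B 16.0, C 62.4 → max 62.4 km
Location 3: residuals A 0.0, B 0.1, C 0.0 → max 0.1 km
Location 4: residuals A 17.3, B 44.0, C 5.4 → max 44.0 km
Only Location 3 has all residuals ≈ 0.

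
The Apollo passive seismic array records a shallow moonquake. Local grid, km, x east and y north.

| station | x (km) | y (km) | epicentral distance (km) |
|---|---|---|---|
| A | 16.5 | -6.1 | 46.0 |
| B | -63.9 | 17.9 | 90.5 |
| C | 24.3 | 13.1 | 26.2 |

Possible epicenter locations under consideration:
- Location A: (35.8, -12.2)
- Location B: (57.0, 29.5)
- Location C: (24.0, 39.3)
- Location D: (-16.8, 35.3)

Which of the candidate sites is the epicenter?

For each candidate, compare |candidate − station| to the reported distance:
Location A: residuals A 25.8, B 13.6, C 1.6 → max 25.8 km
Location B: residuals A 7.9, B 31.0, C 10.4 → max 31.0 km
Location C: residuals A 0.0, B 0.0, C 0.0 → max 0.0 km
Location D: residuals A 7.1, B 40.3, C 20.5 → max 40.3 km
Only Location C has all residuals ≈ 0.

Location C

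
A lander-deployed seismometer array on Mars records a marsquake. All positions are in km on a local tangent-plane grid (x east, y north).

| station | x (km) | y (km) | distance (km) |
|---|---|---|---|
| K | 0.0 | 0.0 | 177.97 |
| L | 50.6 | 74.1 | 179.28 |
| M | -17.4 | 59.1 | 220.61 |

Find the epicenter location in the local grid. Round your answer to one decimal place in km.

166.6 km east, -62.6 km north

Circle about each station: x² + y² = 177.97²; (x − 50.6)² + (y − 74.1)² = 179.28²; (x + 17.4)² + (y − 59.1)² = 220.61².
Subtracting pairs of circle equations eliminates x²+y² and gives linear equations (the radical axes):
101.2 x + 148.2 y = 7583.17
-34.8 x + 118.2 y = -13199.88
Solving the 2×2 system: x ≈ 166.6, y ≈ -62.6 km.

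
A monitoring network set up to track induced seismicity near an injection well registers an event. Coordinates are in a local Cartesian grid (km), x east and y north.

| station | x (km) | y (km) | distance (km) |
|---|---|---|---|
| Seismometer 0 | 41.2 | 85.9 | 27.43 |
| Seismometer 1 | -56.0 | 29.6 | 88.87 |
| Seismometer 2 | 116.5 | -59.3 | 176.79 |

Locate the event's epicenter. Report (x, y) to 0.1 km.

Circle about each station: (x − 41.2)² + (y − 85.9)² = 27.43²; (x + 56.0)² + (y − 29.6)² = 88.87²; (x − 116.5)² + (y + 59.3)² = 176.79².
Subtracting the Seismometer 0 equation from the Seismometer 1 and Seismometer 2 equations removes the quadratic terms:
-194.4 x − 112.6 y = -12209.56
150.6 x − 290.4 y = -22489.81
Solving the 2×2 system: x ≈ 13.8, y ≈ 84.6 km.
Check against Seismometer 0 (with the unrounded x, y): √((x − 41.2)²+(y − 85.9)²) = 27.43 ≈ 27.43 km. ✓

(13.8, 84.6)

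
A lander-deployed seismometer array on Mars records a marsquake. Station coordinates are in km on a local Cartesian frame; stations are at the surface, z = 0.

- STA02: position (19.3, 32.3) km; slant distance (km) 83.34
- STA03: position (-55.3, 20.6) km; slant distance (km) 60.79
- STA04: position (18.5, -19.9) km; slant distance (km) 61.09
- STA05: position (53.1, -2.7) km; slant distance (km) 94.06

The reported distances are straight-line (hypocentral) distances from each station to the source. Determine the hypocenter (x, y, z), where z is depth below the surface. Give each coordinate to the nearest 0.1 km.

Each station gives a sphere (x−x_i)² + (y−y_i)² + z² = d_i² (stations at z=0).
Subtracting the STA02 sphere from STA03 and STA04: z² cancels, leaving linear equations in x and y:
-149.2 x − 23.4 y = 5316.80
-1.6 x − 104.4 y = 2536.05
Solving: x ≈ -31.902, y ≈ -23.803 km (keep extra digits for the depth step; rounded: -31.9, -23.8).
Then from the STA02 sphere: z² = 83.34² − (x − 19.3)² − (y − 32.3)² with x = -31.902, y = -23.803, so z ≈ 34.298 ≈ 34.3 km.
Check against STA05 (with the unrounded solution): distance 94.06 ≈ 94.06 km. ✓

x ≈ -31.9 km, y ≈ -23.8 km, depth ≈ 34.3 km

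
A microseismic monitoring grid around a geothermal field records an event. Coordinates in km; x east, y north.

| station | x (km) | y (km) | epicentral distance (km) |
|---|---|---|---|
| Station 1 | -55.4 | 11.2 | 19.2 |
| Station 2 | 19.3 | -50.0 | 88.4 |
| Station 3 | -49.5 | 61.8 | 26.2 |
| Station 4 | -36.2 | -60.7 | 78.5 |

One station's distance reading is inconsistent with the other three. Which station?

Solve using three stations at a time. Using Station 1, Station 2, Station 4 (subtract circle equations pairwise → linear system) gives (x, y) ≈ (-37.4, 17.8).
Distances from that point to each station vs reported:
  Station 1: calculated 19.1 vs reported 19.2 → residual 0.1 km
  Station 2: calculated 88.4 vs reported 88.4 → residual 0.0 km
  Station 3: calculated 45.7 vs reported 26.2 → residual 19.5 km
  Station 4: calculated 78.5 vs reported 78.5 → residual 0.0 km
Station 1, Station 2, Station 4 are mutually consistent (residuals ≈ 0); Station 3 is off by 19.5 km.

Station 3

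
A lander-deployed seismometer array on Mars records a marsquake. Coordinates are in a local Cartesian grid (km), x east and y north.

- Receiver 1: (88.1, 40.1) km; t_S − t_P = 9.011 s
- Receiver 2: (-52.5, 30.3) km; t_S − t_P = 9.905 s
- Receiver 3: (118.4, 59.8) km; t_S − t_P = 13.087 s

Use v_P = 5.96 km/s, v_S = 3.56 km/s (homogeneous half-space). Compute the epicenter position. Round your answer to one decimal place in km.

x ≈ 25.6 km, y ≈ -9.3 km

Distance from S−P lag: d = Δt · v_P v_S / (v_P − v_S) = Δt · (5.96·3.56)/(5.96−3.56) ≈ 8.8407·Δt.
So d_Receiver 1 = 79.66, d_Receiver 2 = 87.57, d_Receiver 3 = 115.70 km.
Circle about each station: (x − 88.1)² + (y − 40.1)² = 79.66²; (x + 52.5)² + (y − 30.3)² = 87.57²; (x − 118.4)² + (y − 59.8)² = 115.70².
Subtracting the Receiver 1 equation from the Receiver 2 and Receiver 3 equations removes the quadratic terms:
-281.2 x − 19.6 y = -7018.07
60.6 x + 39.4 y = 1184.21
Solving the 2×2 system: x ≈ 25.6, y ≈ -9.3 km.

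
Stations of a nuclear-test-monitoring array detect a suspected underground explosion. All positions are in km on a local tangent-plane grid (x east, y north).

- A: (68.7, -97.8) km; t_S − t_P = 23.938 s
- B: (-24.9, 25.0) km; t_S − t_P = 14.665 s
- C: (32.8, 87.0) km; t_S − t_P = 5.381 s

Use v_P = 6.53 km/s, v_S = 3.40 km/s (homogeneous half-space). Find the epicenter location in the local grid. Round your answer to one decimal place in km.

Distance from S−P lag: d = Δt · v_P v_S / (v_P − v_S) = Δt · (6.53·3.40)/(6.53−3.40) ≈ 7.0933·Δt.
So d_A = 169.80, d_B = 104.02, d_C = 38.17 km.
Circle about each station: (x − 68.7)² + (y + 97.8)² = 169.80²; (x + 24.9)² + (y − 25.0)² = 104.02²; (x − 32.8)² + (y − 87.0)² = 38.17².
Subtracting pairs of circle equations eliminates x²+y² and gives linear equations (the radical axes):
-187.2 x + 245.6 y = 4972.36
-71.8 x + 369.6 y = 21735.40
Solving the 2×2 system: x ≈ 67.9, y ≈ 72.0 km.

x ≈ 67.9 km, y ≈ 72.0 km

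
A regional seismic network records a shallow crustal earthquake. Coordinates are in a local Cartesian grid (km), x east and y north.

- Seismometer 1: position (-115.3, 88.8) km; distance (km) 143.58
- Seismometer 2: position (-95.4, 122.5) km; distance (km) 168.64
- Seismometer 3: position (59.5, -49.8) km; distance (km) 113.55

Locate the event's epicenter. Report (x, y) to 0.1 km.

Circle about each station: (x + 115.3)² + (y − 88.8)² = 143.58²; (x + 95.4)² + (y − 122.5)² = 168.64²; (x − 59.5)² + (y + 49.8)² = 113.55².
Subtracting the Seismometer 1 equation from the Seismometer 2 and Seismometer 3 equations removes the quadratic terms:
39.8 x + 67.4 y = -4896.35
349.6 x − 277.2 y = -7437.63
Solving the 2×2 system: x ≈ -53.7, y ≈ -40.9 km.
Check against Seismometer 1 (with the unrounded x, y): √((x + 115.3)²+(y − 88.8)²) = 143.60 ≈ 143.58 km. ✓

-53.7 km east, -40.9 km north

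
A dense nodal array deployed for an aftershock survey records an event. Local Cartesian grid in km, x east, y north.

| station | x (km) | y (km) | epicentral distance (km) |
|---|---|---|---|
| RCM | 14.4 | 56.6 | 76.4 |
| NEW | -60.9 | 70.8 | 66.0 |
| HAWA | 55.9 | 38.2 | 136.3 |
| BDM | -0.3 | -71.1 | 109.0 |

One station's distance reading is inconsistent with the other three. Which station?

RCM

Solve using three stations at a time. Using NEW, HAWA, BDM (subtract circle equations pairwise → linear system) gives (x, y) ≈ (-76.7, 6.7).
Distances from that point to each station vs reported:
  RCM: calculated 103.9 vs reported 76.4 → residual 27.5 km
  NEW: calculated 66.1 vs reported 66.0 → residual 0.1 km
  HAWA: calculated 136.3 vs reported 136.3 → residual 0.0 km
  BDM: calculated 109.0 vs reported 109.0 → residual 0.0 km
NEW, HAWA, BDM are mutually consistent (residuals ≈ 0); RCM is off by 27.5 km.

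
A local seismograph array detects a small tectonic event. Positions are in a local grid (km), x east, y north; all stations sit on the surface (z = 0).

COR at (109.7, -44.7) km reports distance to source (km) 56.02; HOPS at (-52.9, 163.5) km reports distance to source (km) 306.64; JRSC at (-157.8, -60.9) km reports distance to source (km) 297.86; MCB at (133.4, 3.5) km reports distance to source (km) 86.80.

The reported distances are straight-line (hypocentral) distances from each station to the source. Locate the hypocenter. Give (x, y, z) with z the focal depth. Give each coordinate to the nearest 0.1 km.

Each station gives a sphere (x−x_i)² + (y−y_i)² + z² = d_i² (stations at z=0).
Subtracting the COR sphere from HOPS and JRSC: z² cancels, leaving linear equations in x and y:
-325.2 x + 416.4 y = -75391.37
-535.0 x − 32.4 y = -71004.87
Solving: x ≈ 137.195, y ≈ -73.908 km (keep extra digits for the depth step; rounded: 137.2, -73.9).
Then from the COR sphere: z² = 56.02² − (x − 109.7)² − (y + 44.7)² with x = 137.195, y = -73.908, so z ≈ 39.104 ≈ 39.1 km.
Check against MCB (with the unrounded solution): distance 86.81 ≈ 86.80 km. ✓

(137.2, -73.9, 39.1)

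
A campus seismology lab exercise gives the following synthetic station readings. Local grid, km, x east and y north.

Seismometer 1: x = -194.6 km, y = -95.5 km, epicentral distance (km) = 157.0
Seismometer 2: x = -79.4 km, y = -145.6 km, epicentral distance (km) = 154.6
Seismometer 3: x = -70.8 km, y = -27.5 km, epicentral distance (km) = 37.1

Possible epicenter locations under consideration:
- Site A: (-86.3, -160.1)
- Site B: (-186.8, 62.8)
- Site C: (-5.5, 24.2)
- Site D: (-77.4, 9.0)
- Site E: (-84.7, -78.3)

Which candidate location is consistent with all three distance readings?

Site D

For each candidate, compare |candidate − station| to the reported distance:
Site A: residuals Seismometer 1 30.9, Seismometer 2 138.5, Seismometer 3 96.4 → max 138.5 km
Site B: residuals Seismometer 1 1.5, Seismometer 2 79.8, Seismometer 3 109.9 → max 109.9 km
Site C: residuals Seismometer 1 66.8, Seismometer 2 30.6, Seismometer 3 46.2 → max 66.8 km
Site D: residuals Seismometer 1 0.0, Seismometer 2 0.0, Seismometer 3 0.0 → max 0.0 km
Site E: residuals Seismometer 1 45.8, Seismometer 2 87.1, Seismometer 3 15.6 → max 87.1 km
Only Site D has all residuals ≈ 0.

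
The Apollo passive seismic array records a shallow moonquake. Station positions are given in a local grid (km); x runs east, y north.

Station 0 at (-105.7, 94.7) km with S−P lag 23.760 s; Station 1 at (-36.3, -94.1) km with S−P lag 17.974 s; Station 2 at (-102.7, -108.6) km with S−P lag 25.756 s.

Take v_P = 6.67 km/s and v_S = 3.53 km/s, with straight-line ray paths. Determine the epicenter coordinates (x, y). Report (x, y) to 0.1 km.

Distance from S−P lag: d = Δt · v_P v_S / (v_P − v_S) = Δt · (6.67·3.53)/(6.67−3.53) ≈ 7.4984·Δt.
So d_Station 0 = 178.16, d_Station 1 = 134.78, d_Station 2 = 193.13 km.
Circle about each station: (x + 105.7)² + (y − 94.7)² = 178.16²; (x + 36.3)² + (y + 94.1)² = 134.78²; (x + 102.7)² + (y + 108.6)² = 193.13².
Subtracting pairs of circle equations eliminates x²+y² and gives linear equations (the radical axes):
138.8 x − 377.6 y = 3607.26
6.0 x − 406.6 y = -3357.54
Solving the 2×2 system: x ≈ 50.5, y ≈ 9.0 km.
Check against Station 0 (with the unrounded x, y): √((x + 105.7)²+(y − 94.7)²) = 178.15 ≈ 178.16 km. ✓

(50.5, 9.0)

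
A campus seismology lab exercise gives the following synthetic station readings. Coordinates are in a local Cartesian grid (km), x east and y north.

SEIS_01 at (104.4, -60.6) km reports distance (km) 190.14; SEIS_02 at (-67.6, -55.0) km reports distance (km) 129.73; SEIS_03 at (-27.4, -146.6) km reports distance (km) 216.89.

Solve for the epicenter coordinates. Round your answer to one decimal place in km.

x ≈ -33.6 km, y ≈ 70.2 km

Circle about each station: (x − 104.4)² + (y + 60.6)² = 190.14²; (x + 67.6)² + (y + 55.0)² = 129.73²; (x + 27.4)² + (y + 146.6)² = 216.89².
Subtracting the SEIS_01 equation from the SEIS_02 and SEIS_03 equations removes the quadratic terms:
-344.0 x + 11.2 y = 12346.39
-263.6 x − 172.0 y = -3217.45
Solving the 2×2 system: x ≈ -33.6, y ≈ 70.2 km.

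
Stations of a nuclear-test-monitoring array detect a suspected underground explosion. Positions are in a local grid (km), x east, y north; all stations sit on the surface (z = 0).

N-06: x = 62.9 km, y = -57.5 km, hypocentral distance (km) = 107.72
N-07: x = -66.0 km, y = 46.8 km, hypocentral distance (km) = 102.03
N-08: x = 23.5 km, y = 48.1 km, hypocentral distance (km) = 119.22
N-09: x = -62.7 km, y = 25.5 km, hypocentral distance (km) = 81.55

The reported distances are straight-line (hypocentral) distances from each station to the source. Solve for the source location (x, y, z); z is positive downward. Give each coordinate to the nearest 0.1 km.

(-41.1, -48.5, 26.6)

Each station gives a sphere (x−x_i)² + (y−y_i)² + z² = d_i² (stations at z=0).
Subtracting the N-06 sphere from N-07 and N-08: z² cancels, leaving linear equations in x and y:
-257.8 x + 208.6 y = 477.06
-78.8 x + 211.2 y = -7006.61
Solving: x ≈ -41.104, y ≈ -48.511 km (keep extra digits for the depth step; rounded: -41.1, -48.5).
Then from the N-06 sphere: z² = 107.72² − (x − 62.9)² − (y + 57.5)² with x = -41.104, y = -48.511, so z ≈ 26.570 ≈ 26.6 km.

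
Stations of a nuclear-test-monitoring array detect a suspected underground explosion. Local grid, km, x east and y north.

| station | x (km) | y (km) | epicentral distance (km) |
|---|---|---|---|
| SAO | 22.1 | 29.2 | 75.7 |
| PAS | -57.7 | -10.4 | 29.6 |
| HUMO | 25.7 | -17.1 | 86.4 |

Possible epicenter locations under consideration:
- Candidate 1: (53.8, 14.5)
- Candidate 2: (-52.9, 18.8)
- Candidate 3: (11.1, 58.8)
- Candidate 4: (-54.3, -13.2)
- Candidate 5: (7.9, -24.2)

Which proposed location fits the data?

Candidate 2

For each candidate, compare |candidate − station| to the reported distance:
Candidate 1: residuals SAO 40.8, PAS 84.6, HUMO 44.1 → max 84.6 km
Candidate 2: residuals SAO 0.0, PAS 0.0, HUMO 0.0 → max 0.0 km
Candidate 3: residuals SAO 44.1, PAS 68.0, HUMO 9.1 → max 68.0 km
Candidate 4: residuals SAO 11.7, PAS 25.2, HUMO 6.3 → max 25.2 km
Candidate 5: residuals SAO 20.4, PAS 37.4, HUMO 67.2 → max 67.2 km
Only Candidate 2 has all residuals ≈ 0.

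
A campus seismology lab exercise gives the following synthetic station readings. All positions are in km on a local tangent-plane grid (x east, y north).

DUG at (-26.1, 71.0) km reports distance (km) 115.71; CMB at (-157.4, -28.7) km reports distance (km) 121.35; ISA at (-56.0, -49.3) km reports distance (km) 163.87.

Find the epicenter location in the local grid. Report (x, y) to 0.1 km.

Circle about each station: (x + 26.1)² + (y − 71.0)² = 115.71²; (x + 157.4)² + (y + 28.7)² = 121.35²; (x + 56.0)² + (y + 49.3)² = 163.87².
Subtracting pairs of circle equations eliminates x²+y² and gives linear equations (the radical axes):
-262.6 x − 199.4 y = 18539.22
-59.8 x − 240.6 y = -13620.29
Solving the 2×2 system: x ≈ -140.0, y ≈ 91.4 km.
Check against DUG (with the unrounded x, y): √((x + 26.1)²+(y − 71.0)²) = 115.72 ≈ 115.71 km. ✓

-140.0 km east, 91.4 km north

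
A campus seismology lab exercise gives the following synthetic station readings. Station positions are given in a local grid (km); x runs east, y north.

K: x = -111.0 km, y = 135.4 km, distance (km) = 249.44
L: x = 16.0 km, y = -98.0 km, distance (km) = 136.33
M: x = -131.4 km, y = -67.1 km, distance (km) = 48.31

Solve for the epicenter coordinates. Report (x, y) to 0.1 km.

-119.4 km east, -113.9 km north

Circle about each station: (x + 111.0)² + (y − 135.4)² = 249.44²; (x − 16.0)² + (y + 98.0)² = 136.33²; (x + 131.4)² + (y + 67.1)² = 48.31².
Subtracting the K equation from the L and M equations removes the quadratic terms:
254.0 x − 466.8 y = 22840.28
-40.8 x − 405.0 y = 51000.67
Solving the 2×2 system: x ≈ -119.4, y ≈ -113.9 km.
Check against K (with the unrounded x, y): √((x + 111.0)²+(y − 135.4)²) = 249.44 ≈ 249.44 km. ✓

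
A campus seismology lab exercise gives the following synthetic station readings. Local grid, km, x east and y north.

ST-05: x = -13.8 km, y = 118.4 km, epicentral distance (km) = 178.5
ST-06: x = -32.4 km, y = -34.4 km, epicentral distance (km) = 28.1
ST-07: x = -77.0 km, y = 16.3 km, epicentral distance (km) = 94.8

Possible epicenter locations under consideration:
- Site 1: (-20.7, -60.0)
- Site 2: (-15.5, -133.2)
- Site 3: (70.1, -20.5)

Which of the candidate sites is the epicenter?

Site 1

For each candidate, compare |candidate − station| to the reported distance:
Site 1: residuals ST-05 0.0, ST-06 0.0, ST-07 0.0 → max 0.0 km
Site 2: residuals ST-05 73.1, ST-06 72.1, ST-07 66.9 → max 73.1 km
Site 3: residuals ST-05 16.2, ST-06 75.3, ST-07 56.8 → max 75.3 km
Only Site 1 has all residuals ≈ 0.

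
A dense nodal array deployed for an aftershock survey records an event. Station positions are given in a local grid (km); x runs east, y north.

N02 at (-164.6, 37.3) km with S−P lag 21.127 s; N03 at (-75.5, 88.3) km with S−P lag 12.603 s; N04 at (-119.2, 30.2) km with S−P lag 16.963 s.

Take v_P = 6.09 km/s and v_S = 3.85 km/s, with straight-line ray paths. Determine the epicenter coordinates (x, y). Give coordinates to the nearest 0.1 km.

(54.6, 66.5)

Distance from S−P lag: d = Δt · v_P v_S / (v_P − v_S) = Δt · (6.09·3.85)/(6.09−3.85) ≈ 10.4672·Δt.
So d_N02 = 221.14, d_N03 = 131.92, d_N04 = 177.55 km.
Circle about each station: (x + 164.6)² + (y − 37.3)² = 221.14²; (x + 75.5)² + (y − 88.3)² = 131.92²; (x + 119.2)² + (y − 30.2)² = 177.55².
Subtracting the N02 equation from the N03 and N04 equations removes the quadratic terms:
178.2 x + 102.0 y = 16512.70
90.8 x − 14.2 y = 4015.13
Solving the 2×2 system: x ≈ 54.6, y ≈ 66.5 km.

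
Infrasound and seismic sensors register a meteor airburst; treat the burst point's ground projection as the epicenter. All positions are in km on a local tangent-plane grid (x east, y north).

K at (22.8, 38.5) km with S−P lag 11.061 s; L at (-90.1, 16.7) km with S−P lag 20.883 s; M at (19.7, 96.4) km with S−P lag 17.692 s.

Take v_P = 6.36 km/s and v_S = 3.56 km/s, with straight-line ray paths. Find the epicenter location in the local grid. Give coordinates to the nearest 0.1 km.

69.8 km east, -37.6 km north

Distance from S−P lag: d = Δt · v_P v_S / (v_P − v_S) = Δt · (6.36·3.56)/(6.36−3.56) ≈ 8.0863·Δt.
So d_K = 89.44, d_L = 168.87, d_M = 143.06 km.
Circle about each station: (x − 22.8)² + (y − 38.5)² = 89.44²; (x + 90.1)² + (y − 16.7)² = 168.87²; (x − 19.7)² + (y − 96.4)² = 143.06².
Subtracting the K equation from the L and M equations removes the quadratic terms:
-225.8 x − 43.6 y = -14122.75
-6.2 x + 115.8 y = -4787.69
Solving the 2×2 system: x ≈ 69.8, y ≈ -37.6 km.
Check against K (with the unrounded x, y): √((x − 22.8)²+(y − 38.5)²) = 89.45 ≈ 89.44 km. ✓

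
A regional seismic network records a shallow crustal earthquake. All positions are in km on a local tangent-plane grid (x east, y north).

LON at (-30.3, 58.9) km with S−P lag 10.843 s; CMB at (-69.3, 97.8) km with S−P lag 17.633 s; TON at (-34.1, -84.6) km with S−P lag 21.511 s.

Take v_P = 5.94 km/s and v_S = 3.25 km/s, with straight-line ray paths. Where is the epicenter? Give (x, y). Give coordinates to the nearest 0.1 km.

Distance from S−P lag: d = Δt · v_P v_S / (v_P − v_S) = Δt · (5.94·3.25)/(5.94−3.25) ≈ 7.1766·Δt.
So d_LON = 77.82, d_CMB = 126.54, d_TON = 154.38 km.
Circle about each station: (x + 30.3)² + (y − 58.9)² = 77.82²; (x + 69.3)² + (y − 97.8)² = 126.54²; (x + 34.1)² + (y + 84.6)² = 154.38².
Subtracting the LON equation from the CMB and TON equations removes the quadratic terms:
-78.0 x + 77.8 y = 23.61
-7.6 x − 287.0 y = -13844.56
Solving the 2×2 system: x ≈ 46.6, y ≈ 47.0 km.

(46.6, 47.0)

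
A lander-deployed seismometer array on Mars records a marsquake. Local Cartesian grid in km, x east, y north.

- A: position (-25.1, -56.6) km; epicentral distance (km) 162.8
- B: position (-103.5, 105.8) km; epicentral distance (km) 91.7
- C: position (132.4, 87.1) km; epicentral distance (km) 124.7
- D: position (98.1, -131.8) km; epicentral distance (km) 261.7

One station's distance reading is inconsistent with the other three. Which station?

Solve using three stations at a time. Using A, B, D (subtract circle equations pairwise → linear system) gives (x, y) ≈ (-11.9, 105.6).
Distances from that point to each station vs reported:
  A: calculated 162.7 vs reported 162.8 → residual 0.1 km
  B: calculated 91.6 vs reported 91.7 → residual 0.1 km
  C: calculated 145.5 vs reported 124.7 → residual 20.8 km
  D: calculated 261.7 vs reported 261.7 → residual 0.0 km
A, B, D are mutually consistent (residuals ≈ 0); C is off by 20.8 km.

C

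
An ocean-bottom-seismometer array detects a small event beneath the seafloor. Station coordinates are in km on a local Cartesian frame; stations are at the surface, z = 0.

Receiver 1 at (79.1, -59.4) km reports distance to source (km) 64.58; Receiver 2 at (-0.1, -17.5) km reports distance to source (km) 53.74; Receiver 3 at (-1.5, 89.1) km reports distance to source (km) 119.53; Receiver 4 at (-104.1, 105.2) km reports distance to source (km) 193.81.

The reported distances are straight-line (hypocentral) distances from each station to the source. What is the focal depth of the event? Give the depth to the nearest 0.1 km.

32.5 km

Each station gives a sphere (x−x_i)² + (y−y_i)² + z² = d_i² (stations at z=0).
Subtracting the Receiver 1 sphere from Receiver 2 and Receiver 3: z² cancels, leaving linear equations in x and y:
-158.4 x + 83.8 y = -8196.32
-161.2 x + 297.0 y = -11960.95
Solving: x ≈ 42.699, y ≈ -17.097 km (keep extra digits for the depth step; rounded: 42.7, -17.1).
Then from the Receiver 1 sphere: z² = 64.58² − (x − 79.1)² − (y + 59.4)² with x = 42.699, y = -17.097, so z ≈ 32.496 ≈ 32.5 km.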